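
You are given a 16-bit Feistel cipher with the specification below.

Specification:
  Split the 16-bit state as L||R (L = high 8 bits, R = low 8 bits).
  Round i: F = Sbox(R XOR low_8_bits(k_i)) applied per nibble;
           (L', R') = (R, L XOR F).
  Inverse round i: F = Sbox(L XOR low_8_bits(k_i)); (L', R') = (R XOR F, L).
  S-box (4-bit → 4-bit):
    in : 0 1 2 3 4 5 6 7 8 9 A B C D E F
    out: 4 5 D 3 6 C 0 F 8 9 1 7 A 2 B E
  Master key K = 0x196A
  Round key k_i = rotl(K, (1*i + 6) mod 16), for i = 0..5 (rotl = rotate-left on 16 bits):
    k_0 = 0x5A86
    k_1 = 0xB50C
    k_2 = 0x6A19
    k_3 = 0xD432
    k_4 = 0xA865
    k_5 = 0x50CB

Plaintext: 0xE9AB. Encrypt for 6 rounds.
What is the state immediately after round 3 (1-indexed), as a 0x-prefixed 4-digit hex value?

0x94B9

s_0 = plaintext = 0xE9AB
s_1 = Round(s_0, k_0) = 0xAB3B
s_2 = Round(s_1, k_1) = 0x3B94
s_3 = Round(s_2, k_2) = 0x94B9
s_4 = Round(s_3, k_3) = 0xB913
s_5 = Round(s_4, k_4) = 0x1349
s_6 = Round(s_5, k_5) = 0x499E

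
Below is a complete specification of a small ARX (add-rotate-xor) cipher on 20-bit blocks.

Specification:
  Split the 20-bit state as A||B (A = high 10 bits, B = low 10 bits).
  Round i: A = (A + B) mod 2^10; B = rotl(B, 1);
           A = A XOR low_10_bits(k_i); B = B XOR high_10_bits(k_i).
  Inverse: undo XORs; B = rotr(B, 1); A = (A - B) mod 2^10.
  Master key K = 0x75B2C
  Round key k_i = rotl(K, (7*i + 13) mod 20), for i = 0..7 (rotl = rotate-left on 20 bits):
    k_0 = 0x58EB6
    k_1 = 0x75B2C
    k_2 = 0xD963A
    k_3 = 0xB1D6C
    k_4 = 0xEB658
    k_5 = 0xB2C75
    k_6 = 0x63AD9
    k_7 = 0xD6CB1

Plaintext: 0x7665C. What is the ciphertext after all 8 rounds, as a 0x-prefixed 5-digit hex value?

0xC8660

s_0 = plaintext = 0x7665C
s_1 = Round(s_0, k_0) = 0xA0DDA
s_2 = Round(s_1, k_1) = 0xDC662
s_3 = Round(s_2, k_2) = 0xFA7A0
s_4 = Round(s_3, k_3) = 0xB9586
s_5 = Round(s_4, k_4) = 0x8CCA1
s_6 = Round(s_5, k_5) = 0xA8789
s_7 = Round(s_6, k_6) = 0x3CE9D
s_8 = Round(s_7, k_7) = 0xC8660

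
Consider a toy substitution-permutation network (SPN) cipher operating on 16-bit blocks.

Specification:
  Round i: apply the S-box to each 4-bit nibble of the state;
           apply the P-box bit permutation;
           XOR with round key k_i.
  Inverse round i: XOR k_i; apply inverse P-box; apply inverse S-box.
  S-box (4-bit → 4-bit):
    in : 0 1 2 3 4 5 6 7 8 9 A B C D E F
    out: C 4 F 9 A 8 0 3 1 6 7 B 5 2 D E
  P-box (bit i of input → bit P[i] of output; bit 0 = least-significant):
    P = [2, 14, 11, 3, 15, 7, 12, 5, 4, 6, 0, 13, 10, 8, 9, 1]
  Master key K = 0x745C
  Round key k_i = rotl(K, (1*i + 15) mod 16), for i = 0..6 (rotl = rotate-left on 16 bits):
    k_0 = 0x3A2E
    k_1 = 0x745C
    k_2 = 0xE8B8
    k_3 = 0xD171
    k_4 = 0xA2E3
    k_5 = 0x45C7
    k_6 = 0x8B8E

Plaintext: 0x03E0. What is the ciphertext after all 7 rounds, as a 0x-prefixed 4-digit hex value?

s_0 = plaintext = 0x03E0
s_1 = Round(s_0, k_0) = 0x8014
s_2 = Round(s_1, k_1) = 0x0055
s_3 = Round(s_2, k_2) = 0xCA93
s_4 = Round(s_3, k_3) = 0xC7AC
s_5 = Round(s_4, k_4) = 0x3C37
s_6 = Round(s_5, k_5) = 0x81F0
s_7 = Round(s_6, k_6) = 0x9727

0x9727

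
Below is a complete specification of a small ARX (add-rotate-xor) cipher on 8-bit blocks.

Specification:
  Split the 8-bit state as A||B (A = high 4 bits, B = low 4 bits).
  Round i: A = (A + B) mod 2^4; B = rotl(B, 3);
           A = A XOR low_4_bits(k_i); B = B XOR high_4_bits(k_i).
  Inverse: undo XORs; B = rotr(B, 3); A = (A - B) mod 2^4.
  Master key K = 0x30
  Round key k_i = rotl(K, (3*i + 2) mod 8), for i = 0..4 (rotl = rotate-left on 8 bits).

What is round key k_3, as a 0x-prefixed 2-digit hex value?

K = 0x30
k_0 = rotl(K, (3*0+2) mod 8) = rotl(K, 2) = 0xC0
k_1 = rotl(K, (3*1+2) mod 8) = rotl(K, 5) = 0x06
k_2 = rotl(K, (3*2+2) mod 8) = rotl(K, 0) = 0x30
k_3 = rotl(K, (3*3+2) mod 8) = rotl(K, 3) = 0x81

0x81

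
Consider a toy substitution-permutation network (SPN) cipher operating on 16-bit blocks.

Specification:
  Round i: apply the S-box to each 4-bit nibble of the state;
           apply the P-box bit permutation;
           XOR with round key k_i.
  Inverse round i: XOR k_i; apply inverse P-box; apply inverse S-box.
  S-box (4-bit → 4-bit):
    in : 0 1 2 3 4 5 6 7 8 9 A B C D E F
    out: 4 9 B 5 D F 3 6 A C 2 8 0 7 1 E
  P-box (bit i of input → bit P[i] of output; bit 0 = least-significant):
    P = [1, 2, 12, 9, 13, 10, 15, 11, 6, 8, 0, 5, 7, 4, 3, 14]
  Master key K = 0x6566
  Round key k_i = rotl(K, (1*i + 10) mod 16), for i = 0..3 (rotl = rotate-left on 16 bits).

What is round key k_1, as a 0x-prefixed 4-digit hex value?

K = 0x6566
k_0 = rotl(K, (1*0+10) mod 16) = rotl(K, 10) = 0x9995
k_1 = rotl(K, (1*1+10) mod 16) = rotl(K, 11) = 0x332B

0x332B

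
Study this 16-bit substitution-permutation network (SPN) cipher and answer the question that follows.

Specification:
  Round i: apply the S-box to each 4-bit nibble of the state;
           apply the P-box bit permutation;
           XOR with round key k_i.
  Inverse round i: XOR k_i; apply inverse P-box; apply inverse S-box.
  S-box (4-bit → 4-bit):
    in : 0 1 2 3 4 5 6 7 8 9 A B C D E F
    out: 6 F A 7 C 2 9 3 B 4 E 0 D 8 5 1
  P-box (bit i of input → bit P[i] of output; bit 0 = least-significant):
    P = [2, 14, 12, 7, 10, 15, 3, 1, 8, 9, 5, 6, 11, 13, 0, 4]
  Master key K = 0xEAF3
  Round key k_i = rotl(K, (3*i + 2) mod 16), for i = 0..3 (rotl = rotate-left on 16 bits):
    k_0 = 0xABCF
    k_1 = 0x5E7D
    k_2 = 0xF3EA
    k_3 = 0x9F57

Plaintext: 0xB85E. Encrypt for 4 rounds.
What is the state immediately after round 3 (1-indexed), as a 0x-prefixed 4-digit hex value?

s_0 = plaintext = 0xB85E
s_1 = Round(s_0, k_0) = 0x388B
s_2 = Round(s_1, k_1) = 0xF13E
s_3 = Round(s_2, k_2) = 0x6C86
s_4 = Round(s_3, k_3) = 0x12A1

0x6C86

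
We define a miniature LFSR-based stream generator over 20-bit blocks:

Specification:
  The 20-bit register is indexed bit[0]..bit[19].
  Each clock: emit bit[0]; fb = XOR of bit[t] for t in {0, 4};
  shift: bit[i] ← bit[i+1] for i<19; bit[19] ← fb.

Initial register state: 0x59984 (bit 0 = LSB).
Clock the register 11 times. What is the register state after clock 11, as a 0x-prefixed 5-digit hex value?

reg_0 = 0x59984
clock 1: out=0, reg = 0x2CCC2
clock 2: out=0, reg = 0x16661
clock 3: out=1, reg = 0x8B330
clock 4: out=0, reg = 0xC5998
clock 5: out=0, reg = 0xE2CCC
clock 6: out=0, reg = 0x71666
clock 7: out=0, reg = 0x38B33
clock 8: out=1, reg = 0x1C599
clock 9: out=1, reg = 0x0E2CC
clock 10: out=0, reg = 0x07166
clock 11: out=0, reg = 0x038B3

0x038B3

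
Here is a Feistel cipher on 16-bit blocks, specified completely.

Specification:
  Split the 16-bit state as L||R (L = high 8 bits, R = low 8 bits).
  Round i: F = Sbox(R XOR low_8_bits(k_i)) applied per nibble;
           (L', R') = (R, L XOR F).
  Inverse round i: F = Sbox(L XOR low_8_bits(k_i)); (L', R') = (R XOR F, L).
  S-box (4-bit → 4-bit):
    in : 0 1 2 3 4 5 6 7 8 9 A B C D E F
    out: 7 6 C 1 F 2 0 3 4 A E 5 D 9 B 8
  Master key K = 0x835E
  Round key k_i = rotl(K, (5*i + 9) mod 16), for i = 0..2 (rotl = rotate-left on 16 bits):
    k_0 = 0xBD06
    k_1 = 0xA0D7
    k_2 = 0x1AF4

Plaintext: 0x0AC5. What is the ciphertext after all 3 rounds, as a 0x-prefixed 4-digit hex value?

0xB826

s_0 = plaintext = 0x0AC5
s_1 = Round(s_0, k_0) = 0xC5DB
s_2 = Round(s_1, k_1) = 0xDBB8
s_3 = Round(s_2, k_2) = 0xB826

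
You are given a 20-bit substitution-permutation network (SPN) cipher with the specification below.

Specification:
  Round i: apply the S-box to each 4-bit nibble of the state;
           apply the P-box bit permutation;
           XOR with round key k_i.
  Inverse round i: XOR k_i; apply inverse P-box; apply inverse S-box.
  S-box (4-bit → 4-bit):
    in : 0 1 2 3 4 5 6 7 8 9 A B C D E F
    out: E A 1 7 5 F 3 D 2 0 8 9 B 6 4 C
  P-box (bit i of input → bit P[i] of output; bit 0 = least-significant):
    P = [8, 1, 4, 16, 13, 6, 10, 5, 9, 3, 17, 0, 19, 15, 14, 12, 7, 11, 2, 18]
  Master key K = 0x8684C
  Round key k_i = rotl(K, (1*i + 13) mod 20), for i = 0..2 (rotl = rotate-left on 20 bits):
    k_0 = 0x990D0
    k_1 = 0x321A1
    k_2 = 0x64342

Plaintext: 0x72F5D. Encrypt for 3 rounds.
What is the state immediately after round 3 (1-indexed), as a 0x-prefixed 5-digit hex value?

s_0 = plaintext = 0x72F5D
s_1 = Round(s_0, k_0) = 0x7B427
s_2 = Round(s_1, k_1) = 0xC1235
s_3 = Round(s_2, k_2) = 0x3FC90

0x3FC90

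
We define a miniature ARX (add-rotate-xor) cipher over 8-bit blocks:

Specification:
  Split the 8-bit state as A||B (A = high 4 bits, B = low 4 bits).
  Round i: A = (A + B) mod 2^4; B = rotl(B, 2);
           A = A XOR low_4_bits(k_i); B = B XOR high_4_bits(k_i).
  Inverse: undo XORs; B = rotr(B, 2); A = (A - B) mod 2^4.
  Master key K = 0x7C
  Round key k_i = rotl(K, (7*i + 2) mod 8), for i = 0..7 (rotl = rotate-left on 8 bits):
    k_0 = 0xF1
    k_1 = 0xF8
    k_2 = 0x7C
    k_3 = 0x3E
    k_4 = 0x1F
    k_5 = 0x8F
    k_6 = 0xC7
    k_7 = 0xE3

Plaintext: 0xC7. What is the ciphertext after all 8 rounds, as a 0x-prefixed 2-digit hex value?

0x18

s_0 = plaintext = 0xC7
s_1 = Round(s_0, k_0) = 0x22
s_2 = Round(s_1, k_1) = 0xC7
s_3 = Round(s_2, k_2) = 0xFA
s_4 = Round(s_3, k_3) = 0x79
s_5 = Round(s_4, k_4) = 0xF7
s_6 = Round(s_5, k_5) = 0x95
s_7 = Round(s_6, k_6) = 0x99
s_8 = Round(s_7, k_7) = 0x18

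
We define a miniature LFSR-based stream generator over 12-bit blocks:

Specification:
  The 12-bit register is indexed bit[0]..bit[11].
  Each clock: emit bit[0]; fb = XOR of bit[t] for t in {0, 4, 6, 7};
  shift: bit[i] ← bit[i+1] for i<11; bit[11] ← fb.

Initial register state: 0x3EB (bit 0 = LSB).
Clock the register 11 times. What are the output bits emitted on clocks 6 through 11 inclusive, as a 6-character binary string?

111110

reg_0 = 0x3EB
clock 1: out=1, reg = 0x9F5
clock 2: out=1, reg = 0x4FA
clock 3: out=0, reg = 0xA7D
clock 4: out=1, reg = 0xD3E
clock 5: out=0, reg = 0xE9F
clock 6: out=1, reg = 0xF4F
clock 7: out=1, reg = 0x7A7
clock 8: out=1, reg = 0x3D3
clock 9: out=1, reg = 0x1E9
clock 10: out=1, reg = 0x8F4
clock 11: out=0, reg = 0xC7A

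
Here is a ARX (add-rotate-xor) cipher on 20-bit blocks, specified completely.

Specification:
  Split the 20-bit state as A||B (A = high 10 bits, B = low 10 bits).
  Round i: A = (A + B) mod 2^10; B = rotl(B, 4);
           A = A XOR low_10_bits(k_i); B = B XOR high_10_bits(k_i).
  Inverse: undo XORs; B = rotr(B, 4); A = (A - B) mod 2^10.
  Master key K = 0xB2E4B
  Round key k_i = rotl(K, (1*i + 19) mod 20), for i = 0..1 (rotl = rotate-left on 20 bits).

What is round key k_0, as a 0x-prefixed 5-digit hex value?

0xD9725

K = 0xB2E4B
k_0 = rotl(K, (1*0+19) mod 20) = rotl(K, 19) = 0xD9725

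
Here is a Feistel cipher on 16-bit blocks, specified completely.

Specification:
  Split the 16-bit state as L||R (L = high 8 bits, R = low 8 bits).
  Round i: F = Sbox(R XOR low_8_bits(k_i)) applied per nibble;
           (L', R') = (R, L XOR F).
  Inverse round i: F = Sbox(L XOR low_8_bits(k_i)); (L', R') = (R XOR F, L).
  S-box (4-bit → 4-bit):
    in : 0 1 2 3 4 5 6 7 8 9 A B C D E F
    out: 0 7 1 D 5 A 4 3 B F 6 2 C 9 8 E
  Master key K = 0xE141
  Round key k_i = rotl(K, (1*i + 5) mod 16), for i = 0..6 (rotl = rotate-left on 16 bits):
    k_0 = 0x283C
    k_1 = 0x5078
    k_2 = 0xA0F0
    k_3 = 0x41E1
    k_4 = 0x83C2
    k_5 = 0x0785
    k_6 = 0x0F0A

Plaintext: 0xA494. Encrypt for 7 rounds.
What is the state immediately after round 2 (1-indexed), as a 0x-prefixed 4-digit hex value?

s_0 = plaintext = 0xA494
s_1 = Round(s_0, k_0) = 0x94CF
s_2 = Round(s_1, k_1) = 0xCFB7
s_3 = Round(s_2, k_2) = 0xB79C
s_4 = Round(s_3, k_3) = 0x9C8E
s_5 = Round(s_4, k_4) = 0x8EC0
s_6 = Round(s_5, k_5) = 0xC0D4
s_7 = Round(s_6, k_6) = 0xD458

0xCFB7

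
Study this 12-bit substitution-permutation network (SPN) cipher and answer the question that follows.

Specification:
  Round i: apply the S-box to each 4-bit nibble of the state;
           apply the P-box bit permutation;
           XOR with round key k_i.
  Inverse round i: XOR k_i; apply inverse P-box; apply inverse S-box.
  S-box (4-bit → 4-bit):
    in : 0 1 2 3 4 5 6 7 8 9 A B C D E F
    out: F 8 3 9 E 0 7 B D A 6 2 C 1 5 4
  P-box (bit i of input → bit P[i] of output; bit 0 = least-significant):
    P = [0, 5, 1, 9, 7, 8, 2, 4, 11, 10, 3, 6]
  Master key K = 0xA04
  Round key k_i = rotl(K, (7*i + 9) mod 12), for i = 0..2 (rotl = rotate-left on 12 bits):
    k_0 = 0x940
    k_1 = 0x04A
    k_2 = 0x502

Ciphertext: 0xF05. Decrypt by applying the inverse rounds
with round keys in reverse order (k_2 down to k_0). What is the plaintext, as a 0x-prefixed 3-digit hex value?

s_0 = ciphertext = 0xF05
s_1 = InvRound(s_0, k_2) = 0xDF8
s_2 = InvRound(s_1, k_1) = 0x27A
s_3 = InvRound(s_2, k_0) = 0xE94

0xE94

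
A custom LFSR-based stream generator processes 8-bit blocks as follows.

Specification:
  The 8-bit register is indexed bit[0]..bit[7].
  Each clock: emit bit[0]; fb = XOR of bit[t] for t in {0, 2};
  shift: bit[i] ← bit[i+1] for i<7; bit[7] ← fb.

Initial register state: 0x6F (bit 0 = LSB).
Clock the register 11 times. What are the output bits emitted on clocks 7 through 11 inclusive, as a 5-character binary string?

reg_0 = 0x6F
clock 1: out=1, reg = 0x37
clock 2: out=1, reg = 0x1B
clock 3: out=1, reg = 0x8D
clock 4: out=1, reg = 0x46
clock 5: out=0, reg = 0xA3
clock 6: out=1, reg = 0xD1
clock 7: out=1, reg = 0xE8
clock 8: out=0, reg = 0x74
clock 9: out=0, reg = 0xBA
clock 10: out=0, reg = 0x5D
clock 11: out=1, reg = 0x2E

10001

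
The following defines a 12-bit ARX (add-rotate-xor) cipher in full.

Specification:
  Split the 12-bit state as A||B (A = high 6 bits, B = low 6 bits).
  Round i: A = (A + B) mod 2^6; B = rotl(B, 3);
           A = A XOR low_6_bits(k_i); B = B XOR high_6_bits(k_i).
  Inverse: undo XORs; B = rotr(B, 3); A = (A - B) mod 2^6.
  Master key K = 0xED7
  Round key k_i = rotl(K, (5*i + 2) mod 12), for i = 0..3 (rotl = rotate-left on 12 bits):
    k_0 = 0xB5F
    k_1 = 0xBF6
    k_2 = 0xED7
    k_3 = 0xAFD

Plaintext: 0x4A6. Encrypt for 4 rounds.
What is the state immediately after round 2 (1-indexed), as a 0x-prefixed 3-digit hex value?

s_0 = plaintext = 0x4A6
s_1 = Round(s_0, k_0) = 0x9D9
s_2 = Round(s_1, k_1) = 0xDA4
s_3 = Round(s_2, k_2) = 0x35F
s_4 = Round(s_3, k_3) = 0x450

0xDA4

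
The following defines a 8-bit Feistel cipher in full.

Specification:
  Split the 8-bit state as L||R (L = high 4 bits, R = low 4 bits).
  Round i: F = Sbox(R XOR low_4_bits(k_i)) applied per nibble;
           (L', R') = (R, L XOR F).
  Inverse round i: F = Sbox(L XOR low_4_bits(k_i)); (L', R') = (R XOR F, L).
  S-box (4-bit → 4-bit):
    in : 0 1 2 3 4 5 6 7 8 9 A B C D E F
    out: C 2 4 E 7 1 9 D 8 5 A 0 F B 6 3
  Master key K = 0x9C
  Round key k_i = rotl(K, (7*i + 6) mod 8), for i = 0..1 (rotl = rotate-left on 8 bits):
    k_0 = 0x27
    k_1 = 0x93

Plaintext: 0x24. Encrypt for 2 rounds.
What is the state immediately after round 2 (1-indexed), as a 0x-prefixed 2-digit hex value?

0xC7

s_0 = plaintext = 0x24
s_1 = Round(s_0, k_0) = 0x4C
s_2 = Round(s_1, k_1) = 0xC7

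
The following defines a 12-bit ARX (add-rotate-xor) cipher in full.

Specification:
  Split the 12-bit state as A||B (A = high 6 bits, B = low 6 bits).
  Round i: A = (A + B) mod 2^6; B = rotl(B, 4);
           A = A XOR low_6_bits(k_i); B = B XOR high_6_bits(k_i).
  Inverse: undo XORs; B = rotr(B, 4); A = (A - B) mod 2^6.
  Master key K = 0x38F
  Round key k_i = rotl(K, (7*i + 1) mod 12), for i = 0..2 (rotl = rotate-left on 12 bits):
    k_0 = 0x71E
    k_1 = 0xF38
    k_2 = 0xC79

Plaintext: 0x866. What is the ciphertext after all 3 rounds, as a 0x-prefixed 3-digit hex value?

0xBA9

s_0 = plaintext = 0x866
s_1 = Round(s_0, k_0) = 0x675
s_2 = Round(s_1, k_1) = 0xDA1
s_3 = Round(s_2, k_2) = 0xBA9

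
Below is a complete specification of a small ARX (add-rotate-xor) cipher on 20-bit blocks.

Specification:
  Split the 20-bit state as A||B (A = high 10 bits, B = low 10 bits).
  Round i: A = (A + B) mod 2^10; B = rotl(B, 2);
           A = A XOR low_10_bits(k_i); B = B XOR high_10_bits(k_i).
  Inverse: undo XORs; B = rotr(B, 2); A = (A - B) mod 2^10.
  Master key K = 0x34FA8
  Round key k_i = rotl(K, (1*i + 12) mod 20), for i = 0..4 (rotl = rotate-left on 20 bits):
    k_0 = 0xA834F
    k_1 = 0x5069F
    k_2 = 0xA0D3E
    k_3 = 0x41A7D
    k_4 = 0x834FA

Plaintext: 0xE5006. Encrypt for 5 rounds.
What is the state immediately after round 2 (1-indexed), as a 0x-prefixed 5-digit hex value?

s_0 = plaintext = 0xE5006
s_1 = Round(s_0, k_0) = 0x356B8
s_2 = Round(s_1, k_1) = 0x44BA3
s_3 = Round(s_2, k_2) = 0x62C0C
s_4 = Round(s_3, k_3) = 0xFA936
s_5 = Round(s_4, k_4) = 0x76AD4

0x44BA3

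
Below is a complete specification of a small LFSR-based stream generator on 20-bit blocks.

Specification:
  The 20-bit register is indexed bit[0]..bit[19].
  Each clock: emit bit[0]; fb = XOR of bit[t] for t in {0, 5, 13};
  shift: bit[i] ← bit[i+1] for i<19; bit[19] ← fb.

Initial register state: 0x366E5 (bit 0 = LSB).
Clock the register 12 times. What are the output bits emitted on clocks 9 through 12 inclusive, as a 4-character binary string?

0110

reg_0 = 0x366E5
clock 1: out=1, reg = 0x9B372
clock 2: out=0, reg = 0x4D9B9
clock 3: out=1, reg = 0x26CDC
clock 4: out=0, reg = 0x9366E
clock 5: out=0, reg = 0x49B37
clock 6: out=1, reg = 0x24D9B
clock 7: out=1, reg = 0x926CD
clock 8: out=1, reg = 0x49366
clock 9: out=0, reg = 0xA49B3
clock 10: out=1, reg = 0x524D9
clock 11: out=1, reg = 0x2926C
clock 12: out=0, reg = 0x94936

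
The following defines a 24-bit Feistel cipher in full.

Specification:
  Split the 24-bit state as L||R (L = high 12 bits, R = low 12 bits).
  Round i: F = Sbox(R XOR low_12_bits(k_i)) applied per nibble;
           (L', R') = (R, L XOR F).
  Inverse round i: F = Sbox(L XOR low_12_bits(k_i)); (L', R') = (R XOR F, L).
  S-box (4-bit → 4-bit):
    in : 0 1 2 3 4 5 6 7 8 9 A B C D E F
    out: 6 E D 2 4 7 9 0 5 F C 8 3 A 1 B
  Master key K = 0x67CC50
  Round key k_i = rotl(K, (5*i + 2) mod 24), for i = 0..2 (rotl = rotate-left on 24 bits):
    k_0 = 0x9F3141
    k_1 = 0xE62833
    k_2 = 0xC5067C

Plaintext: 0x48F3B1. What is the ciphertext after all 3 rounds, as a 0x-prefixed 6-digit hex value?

0xDDD1F7

s_0 = plaintext = 0x48F3B1
s_1 = Round(s_0, k_0) = 0x3B1939
s_2 = Round(s_1, k_1) = 0x939DDD
s_3 = Round(s_2, k_2) = 0xDDD1F7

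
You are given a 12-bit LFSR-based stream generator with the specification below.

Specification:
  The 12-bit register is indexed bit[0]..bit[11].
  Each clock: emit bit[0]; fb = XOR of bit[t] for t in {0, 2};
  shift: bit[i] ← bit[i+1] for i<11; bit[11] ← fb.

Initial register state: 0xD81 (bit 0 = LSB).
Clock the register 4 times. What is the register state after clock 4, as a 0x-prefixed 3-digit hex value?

0x1D8

reg_0 = 0xD81
clock 1: out=1, reg = 0xEC0
clock 2: out=0, reg = 0x760
clock 3: out=0, reg = 0x3B0
clock 4: out=0, reg = 0x1D8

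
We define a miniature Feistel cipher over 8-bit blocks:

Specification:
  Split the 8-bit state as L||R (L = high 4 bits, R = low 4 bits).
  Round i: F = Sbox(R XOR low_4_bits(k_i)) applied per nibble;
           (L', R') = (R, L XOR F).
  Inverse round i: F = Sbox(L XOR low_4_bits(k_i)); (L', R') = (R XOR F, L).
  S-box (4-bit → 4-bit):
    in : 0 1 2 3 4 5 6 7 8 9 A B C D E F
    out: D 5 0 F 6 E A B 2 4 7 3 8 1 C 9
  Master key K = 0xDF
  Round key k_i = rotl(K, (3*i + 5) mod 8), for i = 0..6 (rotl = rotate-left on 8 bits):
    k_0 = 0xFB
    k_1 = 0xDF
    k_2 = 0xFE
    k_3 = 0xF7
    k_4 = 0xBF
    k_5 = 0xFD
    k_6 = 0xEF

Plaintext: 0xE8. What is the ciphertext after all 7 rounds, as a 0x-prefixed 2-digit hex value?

0xA4

s_0 = plaintext = 0xE8
s_1 = Round(s_0, k_0) = 0x81
s_2 = Round(s_1, k_1) = 0x14
s_3 = Round(s_2, k_2) = 0x46
s_4 = Round(s_3, k_3) = 0x61
s_5 = Round(s_4, k_4) = 0x1A
s_6 = Round(s_5, k_5) = 0xAA
s_7 = Round(s_6, k_6) = 0xA4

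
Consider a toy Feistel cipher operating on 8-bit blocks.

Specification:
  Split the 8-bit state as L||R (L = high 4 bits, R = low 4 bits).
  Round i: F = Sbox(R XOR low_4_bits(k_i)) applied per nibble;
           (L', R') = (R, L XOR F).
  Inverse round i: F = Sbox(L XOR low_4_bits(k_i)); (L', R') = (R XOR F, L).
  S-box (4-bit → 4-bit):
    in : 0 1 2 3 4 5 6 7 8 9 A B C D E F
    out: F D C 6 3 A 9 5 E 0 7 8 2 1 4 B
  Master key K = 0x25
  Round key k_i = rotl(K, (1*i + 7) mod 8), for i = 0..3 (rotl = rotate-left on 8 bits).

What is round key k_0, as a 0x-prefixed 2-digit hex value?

0x92

K = 0x25
k_0 = rotl(K, (1*0+7) mod 8) = rotl(K, 7) = 0x92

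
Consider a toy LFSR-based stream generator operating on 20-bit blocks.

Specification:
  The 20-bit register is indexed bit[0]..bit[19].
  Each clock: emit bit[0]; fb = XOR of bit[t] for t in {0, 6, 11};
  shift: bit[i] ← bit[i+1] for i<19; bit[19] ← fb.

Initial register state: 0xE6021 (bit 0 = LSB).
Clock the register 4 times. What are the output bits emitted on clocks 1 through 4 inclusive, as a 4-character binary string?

reg_0 = 0xE6021
clock 1: out=1, reg = 0xF3010
clock 2: out=0, reg = 0x79808
clock 3: out=0, reg = 0xBCC04
clock 4: out=0, reg = 0xDE602

1000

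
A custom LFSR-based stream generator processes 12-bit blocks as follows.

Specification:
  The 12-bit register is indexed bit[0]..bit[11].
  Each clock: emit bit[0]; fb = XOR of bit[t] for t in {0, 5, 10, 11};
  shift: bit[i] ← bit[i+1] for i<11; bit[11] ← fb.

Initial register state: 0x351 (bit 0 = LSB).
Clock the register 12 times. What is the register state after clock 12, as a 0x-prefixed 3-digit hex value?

0x5F5

reg_0 = 0x351
clock 1: out=1, reg = 0x9A8
clock 2: out=0, reg = 0x4D4
clock 3: out=0, reg = 0xA6A
clock 4: out=0, reg = 0x535
clock 5: out=1, reg = 0xA9A
clock 6: out=0, reg = 0xD4D
clock 7: out=1, reg = 0xEA6
clock 8: out=0, reg = 0xF53
clock 9: out=1, reg = 0xFA9
clock 10: out=1, reg = 0x7D4
clock 11: out=0, reg = 0xBEA
clock 12: out=0, reg = 0x5F5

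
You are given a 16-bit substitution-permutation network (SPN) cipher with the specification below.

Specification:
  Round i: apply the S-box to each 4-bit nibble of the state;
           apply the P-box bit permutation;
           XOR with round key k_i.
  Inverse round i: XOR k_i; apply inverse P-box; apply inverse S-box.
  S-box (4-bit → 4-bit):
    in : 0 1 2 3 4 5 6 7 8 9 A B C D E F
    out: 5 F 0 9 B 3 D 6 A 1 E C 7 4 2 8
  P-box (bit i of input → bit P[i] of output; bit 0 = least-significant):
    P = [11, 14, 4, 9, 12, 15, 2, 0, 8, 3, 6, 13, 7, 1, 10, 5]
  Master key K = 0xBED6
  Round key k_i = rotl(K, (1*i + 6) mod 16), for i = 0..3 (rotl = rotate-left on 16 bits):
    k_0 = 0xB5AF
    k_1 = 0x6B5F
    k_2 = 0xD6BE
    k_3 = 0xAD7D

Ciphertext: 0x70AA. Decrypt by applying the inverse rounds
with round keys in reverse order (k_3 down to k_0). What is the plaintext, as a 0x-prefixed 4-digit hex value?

0x842B

s_0 = ciphertext = 0x70AA
s_1 = InvRound(s_0, k_3) = 0xC01C
s_2 = InvRound(s_1, k_2) = 0x129F
s_3 = InvRound(s_2, k_1) = 0x9695
s_4 = InvRound(s_3, k_0) = 0x842B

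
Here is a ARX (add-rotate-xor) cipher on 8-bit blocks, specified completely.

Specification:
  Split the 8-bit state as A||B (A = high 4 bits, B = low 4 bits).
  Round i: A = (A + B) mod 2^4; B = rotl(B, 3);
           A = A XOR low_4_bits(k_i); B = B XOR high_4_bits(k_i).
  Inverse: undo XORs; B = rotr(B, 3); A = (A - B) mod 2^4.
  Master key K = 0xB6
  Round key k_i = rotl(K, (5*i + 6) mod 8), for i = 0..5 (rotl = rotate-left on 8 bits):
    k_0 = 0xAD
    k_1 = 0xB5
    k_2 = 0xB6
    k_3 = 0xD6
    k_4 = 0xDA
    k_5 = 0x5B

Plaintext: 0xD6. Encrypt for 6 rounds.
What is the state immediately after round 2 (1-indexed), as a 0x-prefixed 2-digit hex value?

s_0 = plaintext = 0xD6
s_1 = Round(s_0, k_0) = 0xE9
s_2 = Round(s_1, k_1) = 0x27
s_3 = Round(s_2, k_2) = 0xF0
s_4 = Round(s_3, k_3) = 0x9D
s_5 = Round(s_4, k_4) = 0xC3
s_6 = Round(s_5, k_5) = 0x4C

0x27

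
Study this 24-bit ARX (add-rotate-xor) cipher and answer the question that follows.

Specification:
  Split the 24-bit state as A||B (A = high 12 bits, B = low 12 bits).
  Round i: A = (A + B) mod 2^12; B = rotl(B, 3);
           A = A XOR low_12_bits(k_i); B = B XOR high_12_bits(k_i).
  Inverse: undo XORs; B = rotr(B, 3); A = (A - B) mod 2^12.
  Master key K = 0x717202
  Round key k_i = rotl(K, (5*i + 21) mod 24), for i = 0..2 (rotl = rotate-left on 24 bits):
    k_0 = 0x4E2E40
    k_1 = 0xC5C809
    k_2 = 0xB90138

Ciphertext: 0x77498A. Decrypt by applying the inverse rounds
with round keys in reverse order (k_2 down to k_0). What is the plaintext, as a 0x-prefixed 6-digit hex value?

s_0 = ciphertext = 0x77498A
s_1 = InvRound(s_0, k_2) = 0x209443
s_2 = InvRound(s_1, k_1) = 0xAFDF03
s_3 = InvRound(s_2, k_0) = 0x14137C

0x14137C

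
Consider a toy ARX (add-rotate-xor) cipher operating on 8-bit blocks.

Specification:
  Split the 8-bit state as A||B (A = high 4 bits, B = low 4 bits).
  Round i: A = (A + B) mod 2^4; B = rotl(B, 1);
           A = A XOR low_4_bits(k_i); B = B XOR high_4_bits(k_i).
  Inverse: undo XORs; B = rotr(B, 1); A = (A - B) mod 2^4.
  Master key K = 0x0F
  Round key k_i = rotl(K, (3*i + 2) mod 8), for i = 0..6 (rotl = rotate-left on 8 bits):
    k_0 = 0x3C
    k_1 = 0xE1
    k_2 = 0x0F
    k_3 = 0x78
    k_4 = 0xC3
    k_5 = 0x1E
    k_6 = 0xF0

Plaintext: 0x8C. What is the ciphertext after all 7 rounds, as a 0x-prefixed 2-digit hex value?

0x52

s_0 = plaintext = 0x8C
s_1 = Round(s_0, k_0) = 0x8A
s_2 = Round(s_1, k_1) = 0x3B
s_3 = Round(s_2, k_2) = 0x17
s_4 = Round(s_3, k_3) = 0x09
s_5 = Round(s_4, k_4) = 0xAF
s_6 = Round(s_5, k_5) = 0x7E
s_7 = Round(s_6, k_6) = 0x52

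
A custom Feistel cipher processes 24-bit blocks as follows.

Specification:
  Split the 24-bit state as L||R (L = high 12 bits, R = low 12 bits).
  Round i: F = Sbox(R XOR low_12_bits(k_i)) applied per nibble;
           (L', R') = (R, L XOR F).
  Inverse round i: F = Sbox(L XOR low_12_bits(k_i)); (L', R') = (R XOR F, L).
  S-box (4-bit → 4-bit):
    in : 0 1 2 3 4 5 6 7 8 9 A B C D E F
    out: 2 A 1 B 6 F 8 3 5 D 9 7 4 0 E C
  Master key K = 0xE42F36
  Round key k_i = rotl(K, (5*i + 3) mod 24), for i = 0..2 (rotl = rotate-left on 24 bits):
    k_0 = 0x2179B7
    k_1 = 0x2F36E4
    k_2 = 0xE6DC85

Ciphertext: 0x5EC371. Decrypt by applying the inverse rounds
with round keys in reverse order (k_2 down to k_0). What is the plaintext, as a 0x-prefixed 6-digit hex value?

0x332049

s_0 = ciphertext = 0x5EC371
s_1 = InvRound(s_0, k_2) = 0xEFC5EC
s_2 = InvRound(s_1, k_1) = 0x049EFC
s_3 = InvRound(s_2, k_0) = 0x332049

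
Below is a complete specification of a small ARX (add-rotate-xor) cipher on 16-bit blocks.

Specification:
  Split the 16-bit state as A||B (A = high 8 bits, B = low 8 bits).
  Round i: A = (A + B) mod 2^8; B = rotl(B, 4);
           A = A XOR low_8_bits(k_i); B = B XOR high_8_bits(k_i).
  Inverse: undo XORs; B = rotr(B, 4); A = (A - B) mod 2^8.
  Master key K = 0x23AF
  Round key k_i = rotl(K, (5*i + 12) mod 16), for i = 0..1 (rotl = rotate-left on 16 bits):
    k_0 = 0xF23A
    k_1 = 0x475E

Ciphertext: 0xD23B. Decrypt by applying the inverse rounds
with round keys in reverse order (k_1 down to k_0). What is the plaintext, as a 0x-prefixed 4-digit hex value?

0xAC53

s_0 = ciphertext = 0xD23B
s_1 = InvRound(s_0, k_1) = 0xC5C7
s_2 = InvRound(s_1, k_0) = 0xAC53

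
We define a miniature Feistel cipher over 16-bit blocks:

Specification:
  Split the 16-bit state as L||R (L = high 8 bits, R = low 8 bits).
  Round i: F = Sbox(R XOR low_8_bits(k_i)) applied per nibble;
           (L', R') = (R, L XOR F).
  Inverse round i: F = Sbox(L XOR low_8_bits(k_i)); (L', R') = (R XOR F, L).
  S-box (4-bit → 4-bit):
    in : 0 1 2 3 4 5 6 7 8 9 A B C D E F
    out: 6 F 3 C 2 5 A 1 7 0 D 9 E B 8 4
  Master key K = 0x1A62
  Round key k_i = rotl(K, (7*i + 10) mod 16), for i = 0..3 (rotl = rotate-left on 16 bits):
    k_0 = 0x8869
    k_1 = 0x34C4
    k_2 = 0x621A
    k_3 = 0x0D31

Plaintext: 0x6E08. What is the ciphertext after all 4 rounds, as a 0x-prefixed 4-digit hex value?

0xD0E2

s_0 = plaintext = 0x6E08
s_1 = Round(s_0, k_0) = 0x08C1
s_2 = Round(s_1, k_1) = 0xC16D
s_3 = Round(s_2, k_2) = 0x6DD0
s_4 = Round(s_3, k_3) = 0xD0E2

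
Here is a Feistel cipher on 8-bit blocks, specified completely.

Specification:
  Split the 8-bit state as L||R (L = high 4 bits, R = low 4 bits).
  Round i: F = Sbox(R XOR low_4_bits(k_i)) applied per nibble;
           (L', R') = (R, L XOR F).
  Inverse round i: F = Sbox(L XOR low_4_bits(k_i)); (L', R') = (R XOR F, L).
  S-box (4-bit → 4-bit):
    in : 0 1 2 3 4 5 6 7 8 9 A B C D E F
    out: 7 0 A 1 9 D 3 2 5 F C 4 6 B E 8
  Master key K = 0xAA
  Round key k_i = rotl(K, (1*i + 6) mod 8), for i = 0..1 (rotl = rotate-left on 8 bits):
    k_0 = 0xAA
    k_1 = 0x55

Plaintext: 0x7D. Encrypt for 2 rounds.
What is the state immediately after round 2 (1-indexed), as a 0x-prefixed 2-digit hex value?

s_0 = plaintext = 0x7D
s_1 = Round(s_0, k_0) = 0xD5
s_2 = Round(s_1, k_1) = 0x5A

0x5A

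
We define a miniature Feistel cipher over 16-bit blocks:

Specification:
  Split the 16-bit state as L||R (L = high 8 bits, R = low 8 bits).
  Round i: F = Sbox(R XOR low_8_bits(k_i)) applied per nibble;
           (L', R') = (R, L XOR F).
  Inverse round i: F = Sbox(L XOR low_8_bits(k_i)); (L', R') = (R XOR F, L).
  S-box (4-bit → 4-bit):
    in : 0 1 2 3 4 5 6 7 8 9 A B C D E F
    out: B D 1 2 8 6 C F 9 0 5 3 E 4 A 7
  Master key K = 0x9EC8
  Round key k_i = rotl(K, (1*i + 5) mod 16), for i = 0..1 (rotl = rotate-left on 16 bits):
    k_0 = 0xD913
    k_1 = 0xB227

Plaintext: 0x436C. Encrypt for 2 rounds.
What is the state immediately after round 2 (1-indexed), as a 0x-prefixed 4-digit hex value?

s_0 = plaintext = 0x436C
s_1 = Round(s_0, k_0) = 0x6CB4
s_2 = Round(s_1, k_1) = 0xB46E

0xB46E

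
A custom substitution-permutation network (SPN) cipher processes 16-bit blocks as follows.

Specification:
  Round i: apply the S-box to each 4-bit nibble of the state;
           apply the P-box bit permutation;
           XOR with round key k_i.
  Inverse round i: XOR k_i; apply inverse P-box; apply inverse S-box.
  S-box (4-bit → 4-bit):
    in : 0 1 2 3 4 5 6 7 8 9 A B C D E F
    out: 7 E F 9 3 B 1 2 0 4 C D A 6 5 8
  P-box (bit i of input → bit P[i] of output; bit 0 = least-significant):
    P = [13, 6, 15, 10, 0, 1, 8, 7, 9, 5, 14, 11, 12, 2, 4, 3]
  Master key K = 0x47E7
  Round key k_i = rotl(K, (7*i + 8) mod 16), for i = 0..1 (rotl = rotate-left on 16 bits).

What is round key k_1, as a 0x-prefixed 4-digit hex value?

K = 0x47E7
k_0 = rotl(K, (7*0+8) mod 16) = rotl(K, 8) = 0xE747
k_1 = rotl(K, (7*1+8) mod 16) = rotl(K, 15) = 0xA3F3

0xA3F3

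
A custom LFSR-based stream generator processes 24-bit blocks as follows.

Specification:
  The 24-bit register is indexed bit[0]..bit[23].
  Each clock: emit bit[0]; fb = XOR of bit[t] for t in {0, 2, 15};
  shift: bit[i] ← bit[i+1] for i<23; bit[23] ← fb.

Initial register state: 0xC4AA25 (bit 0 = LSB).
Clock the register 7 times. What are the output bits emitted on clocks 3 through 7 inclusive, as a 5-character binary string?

reg_0 = 0xC4AA25
clock 1: out=1, reg = 0xE25512
clock 2: out=0, reg = 0x712A89
clock 3: out=1, reg = 0xB89544
clock 4: out=0, reg = 0x5C4AA2
clock 5: out=0, reg = 0x2E2551
clock 6: out=1, reg = 0x9712A8
clock 7: out=0, reg = 0x4B8954

10010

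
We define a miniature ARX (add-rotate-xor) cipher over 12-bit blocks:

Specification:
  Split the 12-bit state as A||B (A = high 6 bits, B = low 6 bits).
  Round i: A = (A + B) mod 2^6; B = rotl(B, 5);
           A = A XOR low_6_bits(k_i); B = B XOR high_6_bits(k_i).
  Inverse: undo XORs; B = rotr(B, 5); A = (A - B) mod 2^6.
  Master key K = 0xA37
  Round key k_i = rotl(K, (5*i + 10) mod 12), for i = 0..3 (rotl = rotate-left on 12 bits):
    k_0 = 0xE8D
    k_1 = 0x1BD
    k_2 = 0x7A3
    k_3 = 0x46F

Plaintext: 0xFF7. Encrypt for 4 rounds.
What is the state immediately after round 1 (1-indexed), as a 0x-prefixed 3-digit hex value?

0xEC1

s_0 = plaintext = 0xFF7
s_1 = Round(s_0, k_0) = 0xEC1
s_2 = Round(s_1, k_1) = 0x066
s_3 = Round(s_2, k_2) = 0x10D
s_4 = Round(s_3, k_3) = 0xFB7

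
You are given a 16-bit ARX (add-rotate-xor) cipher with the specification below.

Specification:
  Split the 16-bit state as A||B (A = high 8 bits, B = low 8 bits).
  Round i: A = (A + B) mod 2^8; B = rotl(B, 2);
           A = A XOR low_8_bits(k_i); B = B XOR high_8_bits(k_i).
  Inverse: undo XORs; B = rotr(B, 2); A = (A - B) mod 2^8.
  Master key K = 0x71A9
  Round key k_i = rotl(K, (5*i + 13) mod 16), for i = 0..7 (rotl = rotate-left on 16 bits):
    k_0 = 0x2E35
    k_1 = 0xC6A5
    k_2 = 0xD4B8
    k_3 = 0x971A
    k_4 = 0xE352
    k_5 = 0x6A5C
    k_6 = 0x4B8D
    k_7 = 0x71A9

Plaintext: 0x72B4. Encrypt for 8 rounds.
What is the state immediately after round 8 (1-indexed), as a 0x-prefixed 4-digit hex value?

0x0695

s_0 = plaintext = 0x72B4
s_1 = Round(s_0, k_0) = 0x13FC
s_2 = Round(s_1, k_1) = 0xAA35
s_3 = Round(s_2, k_2) = 0x6700
s_4 = Round(s_3, k_3) = 0x7D97
s_5 = Round(s_4, k_4) = 0x46BD
s_6 = Round(s_5, k_5) = 0x5F9C
s_7 = Round(s_6, k_6) = 0x7639
s_8 = Round(s_7, k_7) = 0x0695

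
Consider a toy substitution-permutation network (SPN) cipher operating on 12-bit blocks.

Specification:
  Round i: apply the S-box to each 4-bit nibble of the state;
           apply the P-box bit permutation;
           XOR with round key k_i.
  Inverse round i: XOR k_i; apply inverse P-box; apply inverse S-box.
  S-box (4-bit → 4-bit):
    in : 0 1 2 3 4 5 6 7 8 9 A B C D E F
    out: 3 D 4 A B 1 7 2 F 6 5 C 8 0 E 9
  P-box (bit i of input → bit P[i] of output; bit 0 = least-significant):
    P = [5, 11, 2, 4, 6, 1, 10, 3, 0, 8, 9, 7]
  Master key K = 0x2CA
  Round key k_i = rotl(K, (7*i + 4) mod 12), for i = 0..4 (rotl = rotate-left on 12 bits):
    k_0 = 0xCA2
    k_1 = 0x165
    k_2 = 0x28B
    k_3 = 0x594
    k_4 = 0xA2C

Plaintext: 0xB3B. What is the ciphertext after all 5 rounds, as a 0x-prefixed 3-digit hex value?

s_0 = plaintext = 0xB3B
s_1 = Round(s_0, k_0) = 0xE3C
s_2 = Round(s_1, k_1) = 0x2FF
s_3 = Round(s_2, k_2) = 0x0F3
s_4 = Round(s_3, k_3) = 0xCCD
s_5 = Round(s_4, k_4) = 0xAA4

0xAA4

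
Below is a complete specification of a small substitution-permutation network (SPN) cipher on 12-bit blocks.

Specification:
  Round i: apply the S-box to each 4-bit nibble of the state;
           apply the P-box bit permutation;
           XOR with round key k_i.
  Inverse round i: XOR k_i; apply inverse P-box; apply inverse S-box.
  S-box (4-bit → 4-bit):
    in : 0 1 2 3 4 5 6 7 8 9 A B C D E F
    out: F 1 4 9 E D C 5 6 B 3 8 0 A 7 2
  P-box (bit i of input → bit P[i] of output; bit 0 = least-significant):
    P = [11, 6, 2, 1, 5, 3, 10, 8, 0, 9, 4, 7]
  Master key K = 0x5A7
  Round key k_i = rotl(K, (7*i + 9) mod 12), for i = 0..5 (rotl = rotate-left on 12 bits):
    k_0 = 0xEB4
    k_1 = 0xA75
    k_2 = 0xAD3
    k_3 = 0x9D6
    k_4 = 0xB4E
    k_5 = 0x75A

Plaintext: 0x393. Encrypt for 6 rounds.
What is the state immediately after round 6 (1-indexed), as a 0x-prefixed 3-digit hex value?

s_0 = plaintext = 0x393
s_1 = Round(s_0, k_0) = 0x71F
s_2 = Round(s_1, k_1) = 0xA04
s_3 = Round(s_2, k_2) = 0xDBC
s_4 = Round(s_3, k_3) = 0xA56
s_5 = Round(s_4, k_4) = 0xC69
s_6 = Round(s_5, k_5) = 0xA18

0xA18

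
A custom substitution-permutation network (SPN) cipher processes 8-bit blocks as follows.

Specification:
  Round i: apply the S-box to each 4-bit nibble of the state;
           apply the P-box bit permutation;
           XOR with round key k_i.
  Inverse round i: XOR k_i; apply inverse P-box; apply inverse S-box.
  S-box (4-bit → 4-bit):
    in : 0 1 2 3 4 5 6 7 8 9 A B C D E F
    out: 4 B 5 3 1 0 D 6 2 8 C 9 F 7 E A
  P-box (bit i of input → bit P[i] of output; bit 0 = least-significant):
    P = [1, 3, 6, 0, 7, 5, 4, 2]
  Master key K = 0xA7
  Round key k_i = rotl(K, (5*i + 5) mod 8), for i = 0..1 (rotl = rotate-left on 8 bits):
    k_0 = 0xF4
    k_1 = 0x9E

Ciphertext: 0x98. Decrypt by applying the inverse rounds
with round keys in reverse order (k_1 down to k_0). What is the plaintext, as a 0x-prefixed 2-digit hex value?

s_0 = ciphertext = 0x98
s_1 = InvRound(s_0, k_1) = 0x94
s_2 = InvRound(s_1, k_0) = 0x80

0x80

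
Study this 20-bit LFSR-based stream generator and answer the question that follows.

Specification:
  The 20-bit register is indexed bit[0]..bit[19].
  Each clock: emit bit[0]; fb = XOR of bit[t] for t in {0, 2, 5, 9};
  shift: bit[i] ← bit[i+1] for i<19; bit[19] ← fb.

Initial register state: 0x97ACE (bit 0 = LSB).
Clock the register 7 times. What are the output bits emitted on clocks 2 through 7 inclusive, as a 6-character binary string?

111001

reg_0 = 0x97ACE
clock 1: out=0, reg = 0x4BD67
clock 2: out=1, reg = 0xA5EB3
clock 3: out=1, reg = 0xD2F59
clock 4: out=1, reg = 0x697AC
clock 5: out=0, reg = 0xB4BD6
clock 6: out=0, reg = 0x5A5EB
clock 7: out=1, reg = 0x2D2F5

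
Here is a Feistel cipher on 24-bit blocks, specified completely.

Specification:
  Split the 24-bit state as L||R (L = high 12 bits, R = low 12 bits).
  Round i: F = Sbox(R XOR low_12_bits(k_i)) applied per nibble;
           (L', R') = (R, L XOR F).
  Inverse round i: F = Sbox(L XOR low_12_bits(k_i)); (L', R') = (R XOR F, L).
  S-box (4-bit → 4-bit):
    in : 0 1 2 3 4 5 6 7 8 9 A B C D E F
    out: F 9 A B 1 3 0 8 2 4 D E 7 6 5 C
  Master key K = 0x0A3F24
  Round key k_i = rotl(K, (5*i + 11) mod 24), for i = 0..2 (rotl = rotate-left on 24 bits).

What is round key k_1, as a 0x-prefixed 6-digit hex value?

0x240A3F

K = 0x0A3F24
k_0 = rotl(K, (5*0+11) mod 24) = rotl(K, 11) = 0xF92051
k_1 = rotl(K, (5*1+11) mod 24) = rotl(K, 16) = 0x240A3F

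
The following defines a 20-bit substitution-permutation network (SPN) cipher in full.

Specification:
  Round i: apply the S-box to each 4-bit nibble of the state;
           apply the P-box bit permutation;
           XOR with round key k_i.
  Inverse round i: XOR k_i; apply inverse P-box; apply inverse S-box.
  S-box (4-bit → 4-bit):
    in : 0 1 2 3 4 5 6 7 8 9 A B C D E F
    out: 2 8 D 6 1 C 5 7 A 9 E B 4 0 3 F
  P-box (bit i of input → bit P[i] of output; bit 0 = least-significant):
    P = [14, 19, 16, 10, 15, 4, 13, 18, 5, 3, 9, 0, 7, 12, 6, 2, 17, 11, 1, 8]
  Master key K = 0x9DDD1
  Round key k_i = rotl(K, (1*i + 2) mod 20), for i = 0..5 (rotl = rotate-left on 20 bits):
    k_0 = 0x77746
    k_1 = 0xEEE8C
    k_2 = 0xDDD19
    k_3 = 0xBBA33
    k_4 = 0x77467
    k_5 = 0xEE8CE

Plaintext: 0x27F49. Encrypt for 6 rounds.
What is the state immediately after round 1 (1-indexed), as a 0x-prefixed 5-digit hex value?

s_0 = plaintext = 0x27F49
s_1 = Round(s_0, k_0) = 0x5A0AD
s_2 = Round(s_1, k_1) = 0xADFD2
s_3 = Round(s_2, k_2) = 0xC9232
s_4 = Round(s_3, k_3) = 0xADC84
s_5 = Round(s_4, k_4) = 0x33F75
s_6 = Round(s_5, k_5) = 0xF56B5

0x5A0AD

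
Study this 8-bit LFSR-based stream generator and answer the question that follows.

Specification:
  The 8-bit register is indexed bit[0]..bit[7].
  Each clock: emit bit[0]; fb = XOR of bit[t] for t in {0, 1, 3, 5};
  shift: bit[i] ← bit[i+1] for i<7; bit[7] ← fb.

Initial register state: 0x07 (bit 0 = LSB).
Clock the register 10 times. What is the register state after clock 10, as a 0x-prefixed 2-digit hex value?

reg_0 = 0x07
clock 1: out=1, reg = 0x03
clock 2: out=1, reg = 0x01
clock 3: out=1, reg = 0x80
clock 4: out=0, reg = 0x40
clock 5: out=0, reg = 0x20
clock 6: out=0, reg = 0x90
clock 7: out=0, reg = 0x48
clock 8: out=0, reg = 0xA4
clock 9: out=0, reg = 0xD2
clock 10: out=0, reg = 0xE9

0xE9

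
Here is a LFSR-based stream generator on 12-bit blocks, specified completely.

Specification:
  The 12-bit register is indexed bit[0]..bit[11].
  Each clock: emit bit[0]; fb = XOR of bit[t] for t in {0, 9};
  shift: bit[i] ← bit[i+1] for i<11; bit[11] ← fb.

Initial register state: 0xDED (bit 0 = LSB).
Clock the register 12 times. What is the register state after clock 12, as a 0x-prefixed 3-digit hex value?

0xE73

reg_0 = 0xDED
clock 1: out=1, reg = 0xEF6
clock 2: out=0, reg = 0xF7B
clock 3: out=1, reg = 0x7BD
clock 4: out=1, reg = 0x3DE
clock 5: out=0, reg = 0x9EF
clock 6: out=1, reg = 0xCF7
clock 7: out=1, reg = 0xE7B
clock 8: out=1, reg = 0x73D
clock 9: out=1, reg = 0x39E
clock 10: out=0, reg = 0x9CF
clock 11: out=1, reg = 0xCE7
clock 12: out=1, reg = 0xE73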